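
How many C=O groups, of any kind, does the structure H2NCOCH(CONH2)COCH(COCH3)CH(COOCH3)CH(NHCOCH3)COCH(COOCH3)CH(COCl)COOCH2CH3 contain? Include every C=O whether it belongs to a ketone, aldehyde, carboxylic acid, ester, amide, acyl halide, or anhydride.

10

H2NCO: amide, 1 C=O (running total 1).
CH(CONH2): amide, 1 C=O (running total 2).
CO: ketone, 1 C=O (running total 3).
CH(COCH3): ketone, 1 C=O (running total 4).
CH(COOCH3): ester, 1 C=O (running total 5).
CH(NHCOCH3): amide, 1 C=O (running total 6).
CO: ketone, 1 C=O (running total 7).
CH(COOCH3): ester, 1 C=O (running total 8).
CH(COCl): acyl halide, 1 C=O (running total 9).
COOCH2CH3: ester, 1 C=O (running total 10).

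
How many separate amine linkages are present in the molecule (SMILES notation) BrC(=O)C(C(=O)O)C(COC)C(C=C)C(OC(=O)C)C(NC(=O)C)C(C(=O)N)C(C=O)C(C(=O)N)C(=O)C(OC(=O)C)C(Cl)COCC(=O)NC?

0

–C(=O)Br: carbonyl C bonded to C and to a halogen → acyl halide (not alkyl halide).
pendant –COOH: carbonyl C bonded to C and –OH → carboxylic acid.
pendant –CH2OCH3: C–O–C linkage → ether.
pendant –CH=CH2: C=C double bond → alkene.
pendant –OC(=O)CH3: an acyloxy group → ester.
pendant –NHC(=O)CH3: N bonded to a carbonyl → amide (not amine).
pendant –CONH2: carbonyl C bonded to C and N → amide.
pendant –CHO: carbonyl C bonded to C and H → aldehyde.
pendant –CONH2: carbonyl C bonded to C and N → amide.
–C(=O)– with carbon on both sides → ketone.
pendant –OC(=O)CH3: an acyloxy group → ester.
halogen on an sp³ carbon → alkyl halide.
C–O–C with sp³ carbons on both sides and no adjacent C=O → ether.
–C(=O)NHCH3: carbonyl C bonded to C and to N → amide (the N is not an amine).
No segment is a amine: CH(NHCOCH3) is amide, not amine; CH(CONH2) is amide, not amine; CH(CONH2) is amide, not amine. → 0.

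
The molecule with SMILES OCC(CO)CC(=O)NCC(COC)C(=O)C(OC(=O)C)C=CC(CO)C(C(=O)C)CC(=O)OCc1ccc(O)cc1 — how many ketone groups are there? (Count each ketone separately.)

Taking each segment in turn:
  HOCH2: HO– on an sp³ carbon → alcohol.
  CH(CH2OH): pendant –CH2OH on an sp³ backbone C → alcohol.
  CH2CONHCH2: –C(=O)–N– linkage → amide (the N is not an amine).
  CH(CH2OCH3): pendant –CH2OCH3: C–O–C linkage → ether.
  CO: –C(=O)– with carbon on both sides → ketone.
  CH(OCOCH3): pendant –OC(=O)CH3: an acyloxy group → ester.
  CH=CH: C=C double bond → alkene.
  CH(CH2OH): pendant –CH2OH on an sp³ backbone C → alcohol.
  CH(COCH3): pendant –COCH3: carbonyl C bonded to two carbons → ketone.
  CH2COOCH2: –C(=O)–O–C with C on the carbonyl side → ester.
  C6H4OH: –OH attached directly to an aromatic ring → phenol (not alcohol); the ring itself is an arene.
Ketone appears at: CO, CH(COCH3) → 2.

2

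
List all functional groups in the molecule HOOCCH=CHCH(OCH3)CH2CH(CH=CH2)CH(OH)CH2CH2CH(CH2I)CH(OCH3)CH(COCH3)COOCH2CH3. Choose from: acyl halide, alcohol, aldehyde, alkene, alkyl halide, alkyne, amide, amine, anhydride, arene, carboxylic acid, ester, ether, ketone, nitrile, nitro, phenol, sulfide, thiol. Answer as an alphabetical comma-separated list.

Taking each segment in turn:
  HOOC: –COOH: carbonyl C bonded to –OH and C → carboxylic acid (the –OH is not a separate alcohol).
  CH=CH: C=C double bond → alkene.
  CH(OCH3): pendant –OCH3: C–O–C with sp³ C, no adjacent C=O → ether.
  CH(CH=CH2): pendant –CH=CH2: C=C double bond → alkene.
  CH(OH): –OH on an sp³ carbon → alcohol (secondary).
  CH(CH2I): pendant –CH2X: halogen on sp³ carbon → alkyl halide.
  CH(OCH3): pendant –OCH3: C–O–C with sp³ C, no adjacent C=O → ether.
  CH(COCH3): pendant –COCH3: carbonyl C bonded to two carbons → ketone.
  COOCH2CH3: –C(=O)OCH2CH3: carbonyl C bonded to C and to –OEt → ester.

alcohol, alkene, alkyl halide, carboxylic acid, ester, ether, ketone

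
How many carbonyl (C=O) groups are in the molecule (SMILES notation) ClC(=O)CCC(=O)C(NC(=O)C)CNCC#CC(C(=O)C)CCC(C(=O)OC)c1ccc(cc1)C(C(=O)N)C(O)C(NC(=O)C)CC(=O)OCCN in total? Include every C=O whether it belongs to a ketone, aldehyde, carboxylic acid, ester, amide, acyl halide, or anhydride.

ClCO: acyl halide, 1 C=O (running total 1).
CO: ketone, 1 C=O (running total 2).
CH(NHCOCH3): amide, 1 C=O (running total 3).
CH(COCH3): ketone, 1 C=O (running total 4).
CH(COOCH3): ester, 1 C=O (running total 5).
CH(CONH2): amide, 1 C=O (running total 6).
CH(NHCOCH3): amide, 1 C=O (running total 7).
CH2COOCH2: ester, 1 C=O (running total 8).

8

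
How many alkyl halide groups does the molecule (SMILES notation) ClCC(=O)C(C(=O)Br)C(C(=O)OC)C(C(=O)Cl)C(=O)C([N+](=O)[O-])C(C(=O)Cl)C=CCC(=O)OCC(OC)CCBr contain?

halogen on an sp³ carbon → alkyl halide.
–C(=O)– with carbon on both sides → ketone.
pendant –C(=O)X: carbonyl C bonded to C and halogen → acyl halide.
pendant –COOCH3: carbonyl C bonded to C and –OCH3 → ester.
pendant –C(=O)X: carbonyl C bonded to C and halogen → acyl halide.
–C(=O)– with carbon on both sides → ketone.
–NO2 on an sp³ carbon → nitro (the N=O is not a carbonyl).
pendant –C(=O)X: carbonyl C bonded to C and halogen → acyl halide.
C=C double bond → alkene.
–C(=O)–O–C with C on the carbonyl side → ester.
pendant –OCH3: C–O–C with sp³ C, no adjacent C=O → ether.
halogen on an sp³ carbon → alkyl halide.
Alkyl halide appears at: ClCH2, CH2Br → 2.

2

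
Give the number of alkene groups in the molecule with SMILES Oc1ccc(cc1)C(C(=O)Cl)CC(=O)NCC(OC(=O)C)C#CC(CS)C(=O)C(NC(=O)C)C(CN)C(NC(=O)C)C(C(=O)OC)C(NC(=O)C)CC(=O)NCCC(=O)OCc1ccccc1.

–OH attached directly to an aromatic ring → phenol (not alcohol); the ring itself is an arene.
pendant –C(=O)X: carbonyl C bonded to C and halogen → acyl halide.
–C(=O)–N– linkage → amide (the N is not an amine).
pendant –OC(=O)CH3: an acyloxy group → ester.
C≡C triple bond → alkyne.
pendant –CH2SH → thiol.
–C(=O)– with carbon on both sides → ketone.
pendant –NHC(=O)CH3: N bonded to a carbonyl → amide (not amine).
pendant –CH2NH2: N on sp³ C, no adjacent C=O → amine.
pendant –NHC(=O)CH3: N bonded to a carbonyl → amide (not amine).
pendant –COOCH3: carbonyl C bonded to C and –OCH3 → ester.
pendant –NHC(=O)CH3: N bonded to a carbonyl → amide (not amine).
–C(=O)–N– linkage → amide (the N is not an amine).
–C(=O)–O–C with C on the carbonyl side → ester.
–C6H5 phenyl ring → arene.
No segment is a alkene: HOC6H4 is arene/phenol, not alkene; C≡C is alkyne, not alkene; C6H5 is arene, not alkene. → 0.

0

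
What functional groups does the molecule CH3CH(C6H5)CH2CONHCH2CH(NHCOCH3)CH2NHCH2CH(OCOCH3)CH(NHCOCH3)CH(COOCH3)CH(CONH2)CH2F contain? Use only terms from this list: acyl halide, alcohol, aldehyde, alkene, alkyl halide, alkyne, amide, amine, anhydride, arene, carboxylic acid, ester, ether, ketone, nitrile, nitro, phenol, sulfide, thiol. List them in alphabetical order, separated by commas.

alkyl halide, amide, amine, arene, ester

Working along the chain:
  CH(C6H5): pendant –C6H5: benzene ring → arene.
  CH2CONHCH2: –C(=O)–N– linkage → amide (the N is not an amine).
  CH(NHCOCH3): pendant –NHC(=O)CH3: N bonded to a carbonyl → amide (not amine).
  CH2NHCH2: C–N–C with sp³ carbons and no adjacent C=O → amine (secondary).
  CH(OCOCH3): pendant –OC(=O)CH3: an acyloxy group → ester.
  CH(NHCOCH3): pendant –NHC(=O)CH3: N bonded to a carbonyl → amide (not amine).
  CH(COOCH3): pendant –COOCH3: carbonyl C bonded to C and –OCH3 → ester.
  CH(CONH2): pendant –CONH2: carbonyl C bonded to C and N → amide.
  CH2F: halogen on an sp³ carbon → alkyl halide.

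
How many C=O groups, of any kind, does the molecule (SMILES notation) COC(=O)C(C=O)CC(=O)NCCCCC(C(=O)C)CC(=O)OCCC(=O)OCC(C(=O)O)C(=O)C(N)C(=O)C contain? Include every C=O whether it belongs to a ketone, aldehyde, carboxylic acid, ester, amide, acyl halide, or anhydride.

CH3OOC: ester, 1 C=O (running total 1).
CH(CHO): aldehyde, 1 C=O (running total 2).
CH2CONHCH2: amide, 1 C=O (running total 3).
CH(COCH3): ketone, 1 C=O (running total 4).
CH2COOCH2: ester, 1 C=O (running total 5).
CH2COOCH2: ester, 1 C=O (running total 6).
CH(COOH): carboxylic acid, 1 C=O (running total 7).
CO: ketone, 1 C=O (running total 8).
CO: ketone, 1 C=O (running total 9).

9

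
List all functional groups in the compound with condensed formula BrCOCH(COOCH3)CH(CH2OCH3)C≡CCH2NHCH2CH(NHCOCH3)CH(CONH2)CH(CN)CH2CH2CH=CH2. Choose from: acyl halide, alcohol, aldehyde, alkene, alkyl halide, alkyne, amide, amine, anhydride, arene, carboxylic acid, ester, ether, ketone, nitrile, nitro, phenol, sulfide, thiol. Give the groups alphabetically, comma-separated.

Taking each segment in turn:
  BrCO: –C(=O)Br: carbonyl C bonded to C and to a halogen → acyl halide (not alkyl halide).
  CH(COOCH3): pendant –COOCH3: carbonyl C bonded to C and –OCH3 → ester.
  CH(CH2OCH3): pendant –CH2OCH3: C–O–C linkage → ether.
  C≡C: C≡C triple bond → alkyne.
  CH2NHCH2: C–N–C with sp³ carbons and no adjacent C=O → amine (secondary).
  CH(NHCOCH3): pendant –NHC(=O)CH3: N bonded to a carbonyl → amide (not amine).
  CH(CONH2): pendant –CONH2: carbonyl C bonded to C and N → amide.
  CH(CN): pendant –C≡N: nitrile.
  CH=CH2: C=C double bond → alkene.

acyl halide, alkene, alkyne, amide, amine, ester, ether, nitrile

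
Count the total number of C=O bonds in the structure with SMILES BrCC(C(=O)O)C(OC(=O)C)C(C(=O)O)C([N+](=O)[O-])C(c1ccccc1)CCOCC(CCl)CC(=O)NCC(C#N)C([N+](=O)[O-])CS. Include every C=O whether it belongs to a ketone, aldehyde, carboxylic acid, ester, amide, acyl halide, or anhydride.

4

CH(COOH): carboxylic acid, 1 C=O (running total 1).
CH(OCOCH3): ester, 1 C=O (running total 2).
CH(COOH): carboxylic acid, 1 C=O (running total 3).
CH2CONHCH2: amide, 1 C=O (running total 4).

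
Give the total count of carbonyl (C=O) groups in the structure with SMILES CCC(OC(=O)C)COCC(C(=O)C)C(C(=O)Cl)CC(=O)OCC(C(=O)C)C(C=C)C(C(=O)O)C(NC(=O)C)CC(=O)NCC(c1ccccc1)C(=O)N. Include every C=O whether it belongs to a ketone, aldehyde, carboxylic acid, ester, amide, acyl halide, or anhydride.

CH(OCOCH3): ester, 1 C=O (running total 1).
CH(COCH3): ketone, 1 C=O (running total 2).
CH(COCl): acyl halide, 1 C=O (running total 3).
CH2COOCH2: ester, 1 C=O (running total 4).
CH(COCH3): ketone, 1 C=O (running total 5).
CH(COOH): carboxylic acid, 1 C=O (running total 6).
CH(NHCOCH3): amide, 1 C=O (running total 7).
CH2CONHCH2: amide, 1 C=O (running total 8).
CONH2: amide, 1 C=O (running total 9).

9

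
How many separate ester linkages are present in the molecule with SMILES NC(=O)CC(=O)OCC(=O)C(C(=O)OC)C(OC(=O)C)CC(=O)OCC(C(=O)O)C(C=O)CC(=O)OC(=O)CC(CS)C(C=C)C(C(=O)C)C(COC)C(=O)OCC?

5

–C(=O)NH2: carbonyl C bonded to C and to N → amide (the N is not a separate amine).
–C(=O)–O–C with C on the carbonyl side → ester.
–C(=O)– with carbon on both sides → ketone.
pendant –COOCH3: carbonyl C bonded to C and –OCH3 → ester.
pendant –OC(=O)CH3: an acyloxy group → ester.
–C(=O)–O–C with C on the carbonyl side → ester.
pendant –COOH: carbonyl C bonded to C and –OH → carboxylic acid.
pendant –CHO: carbonyl C bonded to C and H → aldehyde.
two acyl groups sharing one oxygen, –C(=O)–O–C(=O)– → anhydride.
pendant –CH2SH → thiol.
pendant –CH=CH2: C=C double bond → alkene.
pendant –COCH3: carbonyl C bonded to two carbons → ketone.
pendant –CH2OCH3: C–O–C linkage → ether.
–C(=O)OCH2CH3: carbonyl C bonded to C and to –OEt → ester.
Ester appears at: CH2COOCH2, CH(COOCH3), CH(OCOCH3), CH2COOCH2, COOCH2CH3 → 5.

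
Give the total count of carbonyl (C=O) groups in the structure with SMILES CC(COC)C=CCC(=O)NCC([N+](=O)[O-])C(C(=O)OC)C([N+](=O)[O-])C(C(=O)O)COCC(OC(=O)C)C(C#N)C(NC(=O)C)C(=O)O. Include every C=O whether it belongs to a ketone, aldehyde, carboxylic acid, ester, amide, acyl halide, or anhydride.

CH2CONHCH2: amide, 1 C=O (running total 1).
CH(COOCH3): ester, 1 C=O (running total 2).
CH(COOH): carboxylic acid, 1 C=O (running total 3).
CH(OCOCH3): ester, 1 C=O (running total 4).
CH(NHCOCH3): amide, 1 C=O (running total 5).
COOH: carboxylic acid, 1 C=O (running total 6).

6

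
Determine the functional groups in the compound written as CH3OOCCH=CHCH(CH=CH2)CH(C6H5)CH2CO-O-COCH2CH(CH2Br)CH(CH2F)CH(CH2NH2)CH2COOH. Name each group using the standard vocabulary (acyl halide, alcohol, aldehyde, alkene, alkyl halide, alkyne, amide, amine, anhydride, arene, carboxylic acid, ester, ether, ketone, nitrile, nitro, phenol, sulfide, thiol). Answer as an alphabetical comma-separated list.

Taking each segment in turn:
  CH3OOC: CH3O–C(=O)–: carbonyl C bonded to C and to –OCH3 → ester (not ketone + ether).
  CH=CH: C=C double bond → alkene.
  CH(CH=CH2): pendant –CH=CH2: C=C double bond → alkene.
  CH(C6H5): pendant –C6H5: benzene ring → arene.
  CH2CO-O-COCH2: two acyl groups sharing one oxygen, –C(=O)–O–C(=O)– → anhydride.
  CH(CH2Br): pendant –CH2X: halogen on sp³ carbon → alkyl halide.
  CH(CH2F): pendant –CH2X: halogen on sp³ carbon → alkyl halide.
  CH(CH2NH2): pendant –CH2NH2: N on sp³ C, no adjacent C=O → amine.
  COOH: –COOH: carbonyl C bonded to –OH and C → carboxylic acid (the –OH is not a separate alcohol).

alkene, alkyl halide, amine, anhydride, arene, carboxylic acid, ester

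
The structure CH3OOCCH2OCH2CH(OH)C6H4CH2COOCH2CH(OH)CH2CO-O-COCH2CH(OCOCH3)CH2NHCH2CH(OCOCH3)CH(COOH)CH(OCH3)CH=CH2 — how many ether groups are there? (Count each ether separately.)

CH3O–C(=O)–: carbonyl C bonded to C and to –OCH3 → ester (not ketone + ether).
C–O–C with sp³ carbons on both sides and no adjacent C=O → ether.
–OH on an sp³ carbon → alcohol (secondary).
para-disubstituted benzene ring → arene.
–C(=O)–O–C with C on the carbonyl side → ester.
–OH on an sp³ carbon → alcohol (secondary).
two acyl groups sharing one oxygen, –C(=O)–O–C(=O)– → anhydride.
pendant –OC(=O)CH3: an acyloxy group → ester.
C–N–C with sp³ carbons and no adjacent C=O → amine (secondary).
pendant –OC(=O)CH3: an acyloxy group → ester.
pendant –COOH: carbonyl C bonded to C and –OH → carboxylic acid.
pendant –OCH3: C–O–C with sp³ C, no adjacent C=O → ether.
C=C double bond → alkene.
Ether appears at: CH2OCH2, CH(OCH3) → 2.

2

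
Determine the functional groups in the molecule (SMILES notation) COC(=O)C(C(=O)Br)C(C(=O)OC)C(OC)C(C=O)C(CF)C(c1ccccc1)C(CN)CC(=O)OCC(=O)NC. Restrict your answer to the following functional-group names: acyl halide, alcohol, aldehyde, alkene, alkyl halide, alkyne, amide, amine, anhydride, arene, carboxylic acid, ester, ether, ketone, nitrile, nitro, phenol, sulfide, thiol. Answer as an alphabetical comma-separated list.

acyl halide, aldehyde, alkyl halide, amide, amine, arene, ester, ether

Reading the structure from left to right:
  CH3OOC: CH3O–C(=O)–: carbonyl C bonded to C and to –OCH3 → ester (not ketone + ether).
  CH(COBr): pendant –C(=O)X: carbonyl C bonded to C and halogen → acyl halide.
  CH(COOCH3): pendant –COOCH3: carbonyl C bonded to C and –OCH3 → ester.
  CH(OCH3): pendant –OCH3: C–O–C with sp³ C, no adjacent C=O → ether.
  CH(CHO): pendant –CHO: carbonyl C bonded to C and H → aldehyde.
  CH(CH2F): pendant –CH2X: halogen on sp³ carbon → alkyl halide.
  CH(C6H5): pendant –C6H5: benzene ring → arene.
  CH(CH2NH2): pendant –CH2NH2: N on sp³ C, no adjacent C=O → amine.
  CH2COOCH2: –C(=O)–O–C with C on the carbonyl side → ester.
  CONHCH3: –C(=O)NHCH3: carbonyl C bonded to C and to N → amide (the N is not an amine).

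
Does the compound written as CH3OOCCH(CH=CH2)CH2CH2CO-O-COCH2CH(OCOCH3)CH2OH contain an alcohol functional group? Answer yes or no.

yes

Working along the chain:
  CH3OOC: CH3O–C(=O)–: carbonyl C bonded to C and to –OCH3 → ester (not ketone + ether).
  CH(CH=CH2): pendant –CH=CH2: C=C double bond → alkene.
  CH2CO-O-COCH2: two acyl groups sharing one oxygen, –C(=O)–O–C(=O)– → anhydride.
  CH(OCOCH3): pendant –OC(=O)CH3: an acyloxy group → ester.
  CH2OH: –OH on an sp³ carbon → alcohol.
The CH2OH segment supplies the alcohol: –OH on an sp³ carbon → alcohol.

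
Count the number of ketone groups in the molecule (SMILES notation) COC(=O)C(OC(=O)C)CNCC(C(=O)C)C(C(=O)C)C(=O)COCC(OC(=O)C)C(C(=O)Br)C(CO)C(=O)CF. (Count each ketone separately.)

Reading the structure from left to right:
  CH3OOC: CH3O–C(=O)–: carbonyl C bonded to C and to –OCH3 → ester (not ketone + ether).
  CH(OCOCH3): pendant –OC(=O)CH3: an acyloxy group → ester.
  CH2NHCH2: C–N–C with sp³ carbons and no adjacent C=O → amine (secondary).
  CH(COCH3): pendant –COCH3: carbonyl C bonded to two carbons → ketone.
  CH(COCH3): pendant –COCH3: carbonyl C bonded to two carbons → ketone.
  CO: –C(=O)– with carbon on both sides → ketone.
  CH2OCH2: C–O–C with sp³ carbons on both sides and no adjacent C=O → ether.
  CH(OCOCH3): pendant –OC(=O)CH3: an acyloxy group → ester.
  CH(COBr): pendant –C(=O)X: carbonyl C bonded to C and halogen → acyl halide.
  CH(CH2OH): pendant –CH2OH on an sp³ backbone C → alcohol.
  CO: –C(=O)– with carbon on both sides → ketone.
  CH2F: halogen on an sp³ carbon → alkyl halide.
Ketone appears at: CH(COCH3), CH(COCH3), CO, CO → 4.

4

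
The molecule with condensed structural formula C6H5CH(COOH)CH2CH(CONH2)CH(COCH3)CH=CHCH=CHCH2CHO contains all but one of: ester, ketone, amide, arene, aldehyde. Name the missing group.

ester

amide: present (CH(CONH2) — pendant –CONH2: carbonyl C bonded to C and N → amide).
aldehyde: present (CHO — terminal –CHO: carbonyl C bonded to H and C → aldehyde).
arene: present (C6H5 — C6H5– phenyl ring → arene).
ketone: present (CH(COCH3) — pendant –COCH3: carbonyl C bonded to two carbons → ketone).
ester: no segment matches this pattern.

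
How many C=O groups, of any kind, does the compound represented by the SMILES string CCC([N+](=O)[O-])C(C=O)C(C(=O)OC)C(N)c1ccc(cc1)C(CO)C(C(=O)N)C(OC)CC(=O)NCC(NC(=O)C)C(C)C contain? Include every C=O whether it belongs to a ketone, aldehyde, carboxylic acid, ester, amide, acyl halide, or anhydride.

CH(CHO): aldehyde, 1 C=O (running total 1).
CH(COOCH3): ester, 1 C=O (running total 2).
CH(CONH2): amide, 1 C=O (running total 3).
CH2CONHCH2: amide, 1 C=O (running total 4).
CH(NHCOCH3): amide, 1 C=O (running total 5).

5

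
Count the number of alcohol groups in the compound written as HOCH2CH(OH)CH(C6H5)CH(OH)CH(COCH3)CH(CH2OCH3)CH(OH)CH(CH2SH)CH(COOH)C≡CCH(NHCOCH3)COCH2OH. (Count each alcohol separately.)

Taking each segment in turn:
  HOCH2: HO– on an sp³ carbon → alcohol.
  CH(OH): –OH on an sp³ carbon → alcohol (secondary).
  CH(C6H5): pendant –C6H5: benzene ring → arene.
  CH(OH): –OH on an sp³ carbon → alcohol (secondary).
  CH(COCH3): pendant –COCH3: carbonyl C bonded to two carbons → ketone.
  CH(CH2OCH3): pendant –CH2OCH3: C–O–C linkage → ether.
  CH(OH): –OH on an sp³ carbon → alcohol (secondary).
  CH(CH2SH): pendant –CH2SH → thiol.
  CH(COOH): pendant –COOH: carbonyl C bonded to C and –OH → carboxylic acid.
  C≡C: C≡C triple bond → alkyne.
  CH(NHCOCH3): pendant –NHC(=O)CH3: N bonded to a carbonyl → amide (not amine).
  CO: –C(=O)– with carbon on both sides → ketone.
  CH2OH: –OH on an sp³ carbon → alcohol.
Alcohol appears at: HOCH2, CH(OH), CH(OH), CH(OH), CH2OH → 5.

5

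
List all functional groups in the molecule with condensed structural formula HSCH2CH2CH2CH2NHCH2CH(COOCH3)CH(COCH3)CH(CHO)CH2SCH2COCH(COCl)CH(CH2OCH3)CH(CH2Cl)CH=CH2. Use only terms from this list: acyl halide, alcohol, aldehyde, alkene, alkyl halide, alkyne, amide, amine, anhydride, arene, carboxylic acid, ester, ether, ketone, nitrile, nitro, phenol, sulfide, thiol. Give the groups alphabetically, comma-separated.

Working along the chain:
  HSCH2: –SH on an sp³ carbon → thiol.
  CH2NHCH2: C–N–C with sp³ carbons and no adjacent C=O → amine (secondary).
  CH(COOCH3): pendant –COOCH3: carbonyl C bonded to C and –OCH3 → ester.
  CH(COCH3): pendant –COCH3: carbonyl C bonded to two carbons → ketone.
  CH(CHO): pendant –CHO: carbonyl C bonded to C and H → aldehyde.
  CH2SCH2: C–S–C linkage → sulfide (thioether).
  CO: –C(=O)– with carbon on both sides → ketone.
  CH(COCl): pendant –C(=O)X: carbonyl C bonded to C and halogen → acyl halide.
  CH(CH2OCH3): pendant –CH2OCH3: C–O–C linkage → ether.
  CH(CH2Cl): pendant –CH2X: halogen on sp³ carbon → alkyl halide.
  CH=CH2: C=C double bond → alkene.

acyl halide, aldehyde, alkene, alkyl halide, amine, ester, ether, ketone, sulfide, thiol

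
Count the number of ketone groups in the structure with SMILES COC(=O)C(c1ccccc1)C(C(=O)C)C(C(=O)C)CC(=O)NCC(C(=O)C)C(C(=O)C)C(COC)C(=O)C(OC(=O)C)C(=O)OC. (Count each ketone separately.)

5

CH3O–C(=O)–: carbonyl C bonded to C and to –OCH3 → ester (not ketone + ether).
pendant –C6H5: benzene ring → arene.
pendant –COCH3: carbonyl C bonded to two carbons → ketone.
pendant –COCH3: carbonyl C bonded to two carbons → ketone.
–C(=O)–N– linkage → amide (the N is not an amine).
pendant –COCH3: carbonyl C bonded to two carbons → ketone.
pendant –COCH3: carbonyl C bonded to two carbons → ketone.
pendant –CH2OCH3: C–O–C linkage → ether.
–C(=O)– with carbon on both sides → ketone.
pendant –OC(=O)CH3: an acyloxy group → ester.
–C(=O)OCH3: carbonyl C bonded to C and to –OCH3 → ester (not ketone + ether).
Ketone appears at: CH(COCH3), CH(COCH3), CH(COCH3), CH(COCH3), CO → 5.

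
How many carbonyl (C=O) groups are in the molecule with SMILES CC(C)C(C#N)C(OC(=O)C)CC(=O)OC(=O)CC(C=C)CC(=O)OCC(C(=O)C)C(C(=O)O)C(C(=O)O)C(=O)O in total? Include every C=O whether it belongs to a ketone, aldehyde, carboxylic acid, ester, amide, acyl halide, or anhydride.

CH(OCOCH3): ester, 1 C=O (running total 1).
CH2CO-O-COCH2: anhydride, 2 C=O (running total 3).
CH2COOCH2: ester, 1 C=O (running total 4).
CH(COCH3): ketone, 1 C=O (running total 5).
CH(COOH): carboxylic acid, 1 C=O (running total 6).
CH(COOH): carboxylic acid, 1 C=O (running total 7).
COOH: carboxylic acid, 1 C=O (running total 8).

8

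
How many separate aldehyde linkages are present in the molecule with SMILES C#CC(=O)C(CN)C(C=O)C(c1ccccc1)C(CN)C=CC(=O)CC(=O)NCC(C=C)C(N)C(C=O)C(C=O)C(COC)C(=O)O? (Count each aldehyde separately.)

C≡C triple bond → alkyne.
–C(=O)– with carbon on both sides → ketone.
pendant –CH2NH2: N on sp³ C, no adjacent C=O → amine.
pendant –CHO: carbonyl C bonded to C and H → aldehyde.
pendant –C6H5: benzene ring → arene.
pendant –CH2NH2: N on sp³ C, no adjacent C=O → amine.
C=C double bond → alkene.
–C(=O)– with carbon on both sides → ketone.
–C(=O)–N– linkage → amide (the N is not an amine).
pendant –CH=CH2: C=C double bond → alkene.
–NH2 on an sp³ carbon with no adjacent C=O → amine.
pendant –CHO: carbonyl C bonded to C and H → aldehyde.
pendant –CHO: carbonyl C bonded to C and H → aldehyde.
pendant –CH2OCH3: C–O–C linkage → ether.
–COOH: carbonyl C bonded to –OH and C → carboxylic acid (the –OH is not a separate alcohol).
Aldehyde appears at: CH(CHO), CH(CHO), CH(CHO) → 3.

3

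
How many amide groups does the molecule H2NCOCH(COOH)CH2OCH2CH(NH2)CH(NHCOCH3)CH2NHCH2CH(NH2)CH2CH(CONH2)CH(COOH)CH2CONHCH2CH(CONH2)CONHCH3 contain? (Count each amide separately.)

6

Reading the structure from left to right:
  H2NCO: –C(=O)NH2: carbonyl C bonded to C and to N → amide (the N is not a separate amine).
  CH(COOH): pendant –COOH: carbonyl C bonded to C and –OH → carboxylic acid.
  CH2OCH2: C–O–C with sp³ carbons on both sides and no adjacent C=O → ether.
  CH(NH2): –NH2 on an sp³ carbon with no adjacent C=O → amine.
  CH(NHCOCH3): pendant –NHC(=O)CH3: N bonded to a carbonyl → amide (not amine).
  CH2NHCH2: C–N–C with sp³ carbons and no adjacent C=O → amine (secondary).
  CH(NH2): –NH2 on an sp³ carbon with no adjacent C=O → amine.
  CH(CONH2): pendant –CONH2: carbonyl C bonded to C and N → amide.
  CH(COOH): pendant –COOH: carbonyl C bonded to C and –OH → carboxylic acid.
  CH2CONHCH2: –C(=O)–N– linkage → amide (the N is not an amine).
  CH(CONH2): pendant –CONH2: carbonyl C bonded to C and N → amide.
  CONHCH3: –C(=O)NHCH3: carbonyl C bonded to C and to N → amide (the N is not an amine).
Amide appears at: H2NCO, CH(NHCOCH3), CH(CONH2), CH2CONHCH2, CH(CONH2), CONHCH3 → 6.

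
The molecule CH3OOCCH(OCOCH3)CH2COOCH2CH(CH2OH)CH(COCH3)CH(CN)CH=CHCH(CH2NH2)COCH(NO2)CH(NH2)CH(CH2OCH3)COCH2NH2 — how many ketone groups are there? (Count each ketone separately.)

CH3O–C(=O)–: carbonyl C bonded to C and to –OCH3 → ester (not ketone + ether).
pendant –OC(=O)CH3: an acyloxy group → ester.
–C(=O)–O–C with C on the carbonyl side → ester.
pendant –CH2OH on an sp³ backbone C → alcohol.
pendant –COCH3: carbonyl C bonded to two carbons → ketone.
pendant –C≡N: nitrile.
C=C double bond → alkene.
pendant –CH2NH2: N on sp³ C, no adjacent C=O → amine.
–C(=O)– with carbon on both sides → ketone.
–NO2 on an sp³ carbon → nitro (the N=O is not a carbonyl).
–NH2 on an sp³ carbon with no adjacent C=O → amine.
pendant –CH2OCH3: C–O–C linkage → ether.
–C(=O)– with carbon on both sides → ketone.
–NH2 on an sp³ carbon with no adjacent C=O → amine.
Ketone appears at: CH(COCH3), CO, CO → 3.

3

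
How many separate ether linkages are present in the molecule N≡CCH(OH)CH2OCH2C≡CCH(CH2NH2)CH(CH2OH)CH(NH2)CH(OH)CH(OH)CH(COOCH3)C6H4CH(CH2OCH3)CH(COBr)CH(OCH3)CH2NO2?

3

Reading the structure from left to right:
  N≡C: N≡C–: carbon triple-bonded to nitrogen → nitrile.
  CH(OH): –OH on an sp³ carbon → alcohol (secondary).
  CH2OCH2: C–O–C with sp³ carbons on both sides and no adjacent C=O → ether.
  C≡C: C≡C triple bond → alkyne.
  CH(CH2NH2): pendant –CH2NH2: N on sp³ C, no adjacent C=O → amine.
  CH(CH2OH): pendant –CH2OH on an sp³ backbone C → alcohol.
  CH(NH2): –NH2 on an sp³ carbon with no adjacent C=O → amine.
  CH(OH): –OH on an sp³ carbon → alcohol (secondary).
  CH(OH): –OH on an sp³ carbon → alcohol (secondary).
  CH(COOCH3): pendant –COOCH3: carbonyl C bonded to C and –OCH3 → ester.
  C6H4: para-disubstituted benzene ring → arene.
  CH(CH2OCH3): pendant –CH2OCH3: C–O–C linkage → ether.
  CH(COBr): pendant –C(=O)X: carbonyl C bonded to C and halogen → acyl halide.
  CH(OCH3): pendant –OCH3: C–O–C with sp³ C, no adjacent C=O → ether.
  CH2NO2: –NO2 on carbon → nitro group.
Ether appears at: CH2OCH2, CH(CH2OCH3), CH(OCH3) → 3.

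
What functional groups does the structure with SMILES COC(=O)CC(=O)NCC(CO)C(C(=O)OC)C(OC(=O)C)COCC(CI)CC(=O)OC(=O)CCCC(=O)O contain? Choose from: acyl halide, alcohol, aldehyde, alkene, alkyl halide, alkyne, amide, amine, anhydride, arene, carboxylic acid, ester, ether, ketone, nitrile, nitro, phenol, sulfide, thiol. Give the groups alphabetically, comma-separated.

alcohol, alkyl halide, amide, anhydride, carboxylic acid, ester, ether

Taking each segment in turn:
  CH3OOC: CH3O–C(=O)–: carbonyl C bonded to C and to –OCH3 → ester (not ketone + ether).
  CH2CONHCH2: –C(=O)–N– linkage → amide (the N is not an amine).
  CH(CH2OH): pendant –CH2OH on an sp³ backbone C → alcohol.
  CH(COOCH3): pendant –COOCH3: carbonyl C bonded to C and –OCH3 → ester.
  CH(OCOCH3): pendant –OC(=O)CH3: an acyloxy group → ester.
  CH2OCH2: C–O–C with sp³ carbons on both sides and no adjacent C=O → ether.
  CH(CH2I): pendant –CH2X: halogen on sp³ carbon → alkyl halide.
  CH2CO-O-COCH2: two acyl groups sharing one oxygen, –C(=O)–O–C(=O)– → anhydride.
  COOH: –COOH: carbonyl C bonded to –OH and C → carboxylic acid (the –OH is not a separate alcohol).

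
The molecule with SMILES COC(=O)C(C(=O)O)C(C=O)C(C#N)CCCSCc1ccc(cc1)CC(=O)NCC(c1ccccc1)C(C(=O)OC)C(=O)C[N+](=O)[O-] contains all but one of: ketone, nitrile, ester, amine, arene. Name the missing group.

ester: present (CH3OOC — CH3O–C(=O)–: carbonyl C bonded to C and to –OCH3 → ester (not ketone + ether)).
nitrile: present (CH(CN) — pendant –C≡N: nitrile).
arene: present (C6H4 — para-disubstituted benzene ring → arene).
ketone: present (CO — –C(=O)– with carbon on both sides → ketone).
amine: absent. In CH2CONHCH2, the nitrogen is bonded directly to a carbonyl carbon, making it part of an amide, not a free amine.

amine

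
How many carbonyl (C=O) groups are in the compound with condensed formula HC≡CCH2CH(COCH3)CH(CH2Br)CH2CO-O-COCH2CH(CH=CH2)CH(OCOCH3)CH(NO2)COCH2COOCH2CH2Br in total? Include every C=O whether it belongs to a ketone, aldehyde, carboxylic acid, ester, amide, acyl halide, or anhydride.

6

CH(COCH3): ketone, 1 C=O (running total 1).
CH2CO-O-COCH2: anhydride, 2 C=O (running total 3).
CH(OCOCH3): ester, 1 C=O (running total 4).
CO: ketone, 1 C=O (running total 5).
CH2COOCH2: ester, 1 C=O (running total 6).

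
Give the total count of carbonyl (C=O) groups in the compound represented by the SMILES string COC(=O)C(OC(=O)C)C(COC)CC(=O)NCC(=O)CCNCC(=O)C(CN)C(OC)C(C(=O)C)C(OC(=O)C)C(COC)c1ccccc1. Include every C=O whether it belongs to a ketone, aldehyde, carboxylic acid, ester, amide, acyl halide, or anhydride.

7

CH3OOC: ester, 1 C=O (running total 1).
CH(OCOCH3): ester, 1 C=O (running total 2).
CH2CONHCH2: amide, 1 C=O (running total 3).
CO: ketone, 1 C=O (running total 4).
CO: ketone, 1 C=O (running total 5).
CH(COCH3): ketone, 1 C=O (running total 6).
CH(OCOCH3): ester, 1 C=O (running total 7).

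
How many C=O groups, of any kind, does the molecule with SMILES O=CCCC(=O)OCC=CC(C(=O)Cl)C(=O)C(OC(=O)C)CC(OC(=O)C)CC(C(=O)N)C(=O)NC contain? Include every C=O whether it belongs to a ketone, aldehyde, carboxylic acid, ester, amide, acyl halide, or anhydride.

8

OHC: aldehyde, 1 C=O (running total 1).
CH2COOCH2: ester, 1 C=O (running total 2).
CH(COCl): acyl halide, 1 C=O (running total 3).
CO: ketone, 1 C=O (running total 4).
CH(OCOCH3): ester, 1 C=O (running total 5).
CH(OCOCH3): ester, 1 C=O (running total 6).
CH(CONH2): amide, 1 C=O (running total 7).
CONHCH3: amide, 1 C=O (running total 8).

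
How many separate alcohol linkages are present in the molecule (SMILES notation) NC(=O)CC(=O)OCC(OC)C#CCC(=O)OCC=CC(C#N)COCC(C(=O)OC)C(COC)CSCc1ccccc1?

Working along the chain:
  H2NCO: –C(=O)NH2: carbonyl C bonded to C and to N → amide (the N is not a separate amine).
  CH2COOCH2: –C(=O)–O–C with C on the carbonyl side → ester.
  CH(OCH3): pendant –OCH3: C–O–C with sp³ C, no adjacent C=O → ether.
  C≡C: C≡C triple bond → alkyne.
  CH2COOCH2: –C(=O)–O–C with C on the carbonyl side → ester.
  CH=CH: C=C double bond → alkene.
  CH(CN): pendant –C≡N: nitrile.
  CH2OCH2: C–O–C with sp³ carbons on both sides and no adjacent C=O → ether.
  CH(COOCH3): pendant –COOCH3: carbonyl C bonded to C and –OCH3 → ester.
  CH(CH2OCH3): pendant –CH2OCH3: C–O–C linkage → ether.
  CH2SCH2: C–S–C linkage → sulfide (thioether).
  C6H5: –C6H5 phenyl ring → arene.
No segment is a alcohol: CH(OCH3) is ether, not alcohol; CH2OCH2 is ether, not alcohol; CH(CH2OCH3) is ether, not alcohol. → 0.

0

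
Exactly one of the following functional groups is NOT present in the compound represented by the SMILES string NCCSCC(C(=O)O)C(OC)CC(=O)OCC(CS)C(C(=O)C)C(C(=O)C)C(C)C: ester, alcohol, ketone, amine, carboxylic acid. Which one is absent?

ketone: present (CH(COCH3) — pendant –COCH3: carbonyl C bonded to two carbons → ketone).
ester: present (CH2COOCH2 — –C(=O)–O–C with C on the carbonyl side → ester).
amine: present (H2NCH2 — –NH2 on an sp³ carbon with no adjacent C=O → amine).
carboxylic acid: present (CH(COOH) — pendant –COOH: carbonyl C bonded to C and –OH → carboxylic acid).
alcohol: absent. In CH(COOH), the –OH sits on a carbonyl carbon, making it part of a carboxylic acid, not an alcohol.

alcohol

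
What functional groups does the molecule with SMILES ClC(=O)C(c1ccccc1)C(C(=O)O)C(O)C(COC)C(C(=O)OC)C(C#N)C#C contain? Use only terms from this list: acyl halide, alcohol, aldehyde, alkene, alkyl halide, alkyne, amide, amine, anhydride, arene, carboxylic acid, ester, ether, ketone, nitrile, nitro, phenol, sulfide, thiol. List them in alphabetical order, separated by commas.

Reading the structure from left to right:
  ClCO: –C(=O)Cl: carbonyl C bonded to C and to a halogen → acyl halide (not alkyl halide).
  CH(C6H5): pendant –C6H5: benzene ring → arene.
  CH(COOH): pendant –COOH: carbonyl C bonded to C and –OH → carboxylic acid.
  CH(OH): –OH on an sp³ carbon → alcohol (secondary).
  CH(CH2OCH3): pendant –CH2OCH3: C–O–C linkage → ether.
  CH(COOCH3): pendant –COOCH3: carbonyl C bonded to C and –OCH3 → ester.
  CH(CN): pendant –C≡N: nitrile.
  C≡CH: C≡C triple bond → alkyne.

acyl halide, alcohol, alkyne, arene, carboxylic acid, ester, ether, nitrile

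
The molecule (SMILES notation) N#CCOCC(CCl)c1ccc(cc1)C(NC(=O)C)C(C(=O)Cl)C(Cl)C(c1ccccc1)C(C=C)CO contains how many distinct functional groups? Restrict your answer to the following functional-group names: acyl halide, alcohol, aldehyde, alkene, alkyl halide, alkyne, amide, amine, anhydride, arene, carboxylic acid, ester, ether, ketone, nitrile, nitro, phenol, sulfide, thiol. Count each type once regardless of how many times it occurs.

8

Taking each segment in turn:
  N≡C: N≡C–: carbon triple-bonded to nitrogen → nitrile.
  CH2OCH2: C–O–C with sp³ carbons on both sides and no adjacent C=O → ether.
  CH(CH2Cl): pendant –CH2X: halogen on sp³ carbon → alkyl halide.
  C6H4: para-disubstituted benzene ring → arene.
  CH(NHCOCH3): pendant –NHC(=O)CH3: N bonded to a carbonyl → amide (not amine).
  CH(COCl): pendant –C(=O)X: carbonyl C bonded to C and halogen → acyl halide.
  CH(Cl): halogen on an sp³ carbon → alkyl halide.
  CH(C6H5): pendant –C6H5: benzene ring → arene.
  CH(CH=CH2): pendant –CH=CH2: C=C double bond → alkene.
  CH2OH: –OH on an sp³ carbon → alcohol.
Distinct types present: acyl halide, alcohol, alkene, alkyl halide, amide, arene, ether, nitrile.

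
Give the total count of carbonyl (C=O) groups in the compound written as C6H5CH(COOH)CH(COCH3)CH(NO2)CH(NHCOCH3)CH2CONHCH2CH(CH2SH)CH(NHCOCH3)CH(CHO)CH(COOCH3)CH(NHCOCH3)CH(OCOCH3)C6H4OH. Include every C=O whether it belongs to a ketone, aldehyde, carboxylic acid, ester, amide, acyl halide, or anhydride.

CH(COOH): carboxylic acid, 1 C=O (running total 1).
CH(COCH3): ketone, 1 C=O (running total 2).
CH(NHCOCH3): amide, 1 C=O (running total 3).
CH2CONHCH2: amide, 1 C=O (running total 4).
CH(NHCOCH3): amide, 1 C=O (running total 5).
CH(CHO): aldehyde, 1 C=O (running total 6).
CH(COOCH3): ester, 1 C=O (running total 7).
CH(NHCOCH3): amide, 1 C=O (running total 8).
CH(OCOCH3): ester, 1 C=O (running total 9).

9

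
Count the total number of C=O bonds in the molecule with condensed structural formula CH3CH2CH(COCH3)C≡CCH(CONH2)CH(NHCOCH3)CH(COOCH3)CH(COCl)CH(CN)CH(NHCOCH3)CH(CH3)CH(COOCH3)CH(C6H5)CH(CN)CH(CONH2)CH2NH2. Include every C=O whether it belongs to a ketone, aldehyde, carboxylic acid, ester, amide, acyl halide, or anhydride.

8

CH(COCH3): ketone, 1 C=O (running total 1).
CH(CONH2): amide, 1 C=O (running total 2).
CH(NHCOCH3): amide, 1 C=O (running total 3).
CH(COOCH3): ester, 1 C=O (running total 4).
CH(COCl): acyl halide, 1 C=O (running total 5).
CH(NHCOCH3): amide, 1 C=O (running total 6).
CH(COOCH3): ester, 1 C=O (running total 7).
CH(CONH2): amide, 1 C=O (running total 8).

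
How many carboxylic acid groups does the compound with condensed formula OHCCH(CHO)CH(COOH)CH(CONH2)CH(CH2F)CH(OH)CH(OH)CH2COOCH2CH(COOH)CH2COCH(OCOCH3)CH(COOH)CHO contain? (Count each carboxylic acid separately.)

3

terminal –CHO: carbonyl C bonded to H and C → aldehyde.
pendant –CHO: carbonyl C bonded to C and H → aldehyde.
pendant –COOH: carbonyl C bonded to C and –OH → carboxylic acid.
pendant –CONH2: carbonyl C bonded to C and N → amide.
pendant –CH2X: halogen on sp³ carbon → alkyl halide.
–OH on an sp³ carbon → alcohol (secondary).
–OH on an sp³ carbon → alcohol (secondary).
–C(=O)–O–C with C on the carbonyl side → ester.
pendant –COOH: carbonyl C bonded to C and –OH → carboxylic acid.
–C(=O)– with carbon on both sides → ketone.
pendant –OC(=O)CH3: an acyloxy group → ester.
pendant –COOH: carbonyl C bonded to C and –OH → carboxylic acid.
terminal –CHO: carbonyl C bonded to H and C → aldehyde.
Carboxylic acid appears at: CH(COOH), CH(COOH), CH(COOH) → 3.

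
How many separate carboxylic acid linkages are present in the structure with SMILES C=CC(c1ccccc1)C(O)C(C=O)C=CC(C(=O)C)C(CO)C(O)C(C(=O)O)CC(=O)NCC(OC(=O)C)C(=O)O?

C=C double bond → alkene.
pendant –C6H5: benzene ring → arene.
–OH on an sp³ carbon → alcohol (secondary).
pendant –CHO: carbonyl C bonded to C and H → aldehyde.
C=C double bond → alkene.
pendant –COCH3: carbonyl C bonded to two carbons → ketone.
pendant –CH2OH on an sp³ backbone C → alcohol.
–OH on an sp³ carbon → alcohol (secondary).
pendant –COOH: carbonyl C bonded to C and –OH → carboxylic acid.
–C(=O)–N– linkage → amide (the N is not an amine).
pendant –OC(=O)CH3: an acyloxy group → ester.
–COOH: carbonyl C bonded to –OH and C → carboxylic acid (the –OH is not a separate alcohol).
Carboxylic acid appears at: CH(COOH), COOH → 2.

2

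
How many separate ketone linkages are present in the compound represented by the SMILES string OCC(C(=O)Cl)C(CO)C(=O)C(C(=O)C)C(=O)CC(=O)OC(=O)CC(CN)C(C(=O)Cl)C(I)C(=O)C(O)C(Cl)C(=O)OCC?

4

HO– on an sp³ carbon → alcohol.
pendant –C(=O)X: carbonyl C bonded to C and halogen → acyl halide.
pendant –CH2OH on an sp³ backbone C → alcohol.
–C(=O)– with carbon on both sides → ketone.
pendant –COCH3: carbonyl C bonded to two carbons → ketone.
–C(=O)– with carbon on both sides → ketone.
two acyl groups sharing one oxygen, –C(=O)–O–C(=O)– → anhydride.
pendant –CH2NH2: N on sp³ C, no adjacent C=O → amine.
pendant –C(=O)X: carbonyl C bonded to C and halogen → acyl halide.
halogen on an sp³ carbon → alkyl halide.
–C(=O)– with carbon on both sides → ketone.
–OH on an sp³ carbon → alcohol (secondary).
halogen on an sp³ carbon → alkyl halide.
–C(=O)OCH2CH3: carbonyl C bonded to C and to –OEt → ester.
Ketone appears at: CO, CH(COCH3), CO, CO → 4.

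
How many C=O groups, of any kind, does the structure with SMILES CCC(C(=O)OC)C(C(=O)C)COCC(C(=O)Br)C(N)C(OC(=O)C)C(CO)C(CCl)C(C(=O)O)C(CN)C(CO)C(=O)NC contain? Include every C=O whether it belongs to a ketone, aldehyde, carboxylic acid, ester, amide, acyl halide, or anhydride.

6

CH(COOCH3): ester, 1 C=O (running total 1).
CH(COCH3): ketone, 1 C=O (running total 2).
CH(COBr): acyl halide, 1 C=O (running total 3).
CH(OCOCH3): ester, 1 C=O (running total 4).
CH(COOH): carboxylic acid, 1 C=O (running total 5).
CONHCH3: amide, 1 C=O (running total 6).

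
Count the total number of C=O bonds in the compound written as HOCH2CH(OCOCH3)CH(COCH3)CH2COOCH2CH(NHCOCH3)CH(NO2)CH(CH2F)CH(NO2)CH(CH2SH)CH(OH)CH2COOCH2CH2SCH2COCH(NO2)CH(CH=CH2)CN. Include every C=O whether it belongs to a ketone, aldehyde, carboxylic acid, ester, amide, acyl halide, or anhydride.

6

CH(OCOCH3): ester, 1 C=O (running total 1).
CH(COCH3): ketone, 1 C=O (running total 2).
CH2COOCH2: ester, 1 C=O (running total 3).
CH(NHCOCH3): amide, 1 C=O (running total 4).
CH2COOCH2: ester, 1 C=O (running total 5).
CO: ketone, 1 C=O (running total 6).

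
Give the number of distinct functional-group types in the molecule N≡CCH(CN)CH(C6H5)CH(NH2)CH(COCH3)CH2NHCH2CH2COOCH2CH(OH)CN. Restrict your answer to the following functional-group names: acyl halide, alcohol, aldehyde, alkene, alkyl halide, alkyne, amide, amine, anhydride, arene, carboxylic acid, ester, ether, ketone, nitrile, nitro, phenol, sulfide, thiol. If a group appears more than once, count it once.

N≡C–: carbon triple-bonded to nitrogen → nitrile.
pendant –C≡N: nitrile.
pendant –C6H5: benzene ring → arene.
–NH2 on an sp³ carbon with no adjacent C=O → amine.
pendant –COCH3: carbonyl C bonded to two carbons → ketone.
C–N–C with sp³ carbons and no adjacent C=O → amine (secondary).
–C(=O)–O–C with C on the carbonyl side → ester.
–OH on an sp³ carbon → alcohol (secondary).
–C≡N: carbon triple-bonded to nitrogen → nitrile.
Distinct types present: alcohol, amine, arene, ester, ketone, nitrile.

6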